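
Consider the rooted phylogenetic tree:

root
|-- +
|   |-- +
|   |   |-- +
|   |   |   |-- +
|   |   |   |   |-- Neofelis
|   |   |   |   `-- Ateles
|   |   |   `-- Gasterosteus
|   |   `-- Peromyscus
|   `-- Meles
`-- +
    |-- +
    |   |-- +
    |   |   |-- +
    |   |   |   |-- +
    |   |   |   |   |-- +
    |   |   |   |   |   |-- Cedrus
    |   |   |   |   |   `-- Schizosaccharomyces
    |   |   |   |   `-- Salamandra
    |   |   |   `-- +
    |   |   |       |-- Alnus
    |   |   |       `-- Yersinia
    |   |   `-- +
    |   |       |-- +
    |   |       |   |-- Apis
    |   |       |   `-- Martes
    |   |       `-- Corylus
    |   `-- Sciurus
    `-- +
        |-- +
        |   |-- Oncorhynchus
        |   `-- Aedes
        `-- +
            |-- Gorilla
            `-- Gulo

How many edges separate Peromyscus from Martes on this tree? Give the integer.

9

The MRCA of Peromyscus and Martes is the root of the tree.
From Peromyscus up to that node: 3 branches. From Martes up to the same node: 6 branches. Total: 3 + 6 = 9.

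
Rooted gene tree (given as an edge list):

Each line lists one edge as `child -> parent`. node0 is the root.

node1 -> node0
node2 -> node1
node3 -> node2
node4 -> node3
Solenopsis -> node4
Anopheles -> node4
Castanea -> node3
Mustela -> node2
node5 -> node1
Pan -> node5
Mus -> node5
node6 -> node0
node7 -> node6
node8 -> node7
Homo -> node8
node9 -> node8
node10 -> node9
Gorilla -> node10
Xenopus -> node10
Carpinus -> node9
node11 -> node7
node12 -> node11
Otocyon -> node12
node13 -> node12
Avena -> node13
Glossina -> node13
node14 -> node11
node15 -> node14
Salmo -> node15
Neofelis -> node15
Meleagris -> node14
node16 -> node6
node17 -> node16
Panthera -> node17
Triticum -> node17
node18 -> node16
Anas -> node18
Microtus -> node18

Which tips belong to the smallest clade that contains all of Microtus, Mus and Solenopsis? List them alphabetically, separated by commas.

Tracing Microtus: it sits inside (Anas,Microtus).
Tracing Mus: it sits inside (Pan,Mus).
Tracing Solenopsis: it sits inside (Solenopsis,Anopheles).
The smallest clade enclosing all 3 is the whole tree (their MRCA is the root), so the answer is all 20 tips in alphabetical order.

Anas, Anopheles, Avena, Carpinus, Castanea, Glossina, Gorilla, Homo, Meleagris, Microtus, Mus, Mustela, Neofelis, Otocyon, Pan, Panthera, Salmo, Solenopsis, Triticum, Xenopus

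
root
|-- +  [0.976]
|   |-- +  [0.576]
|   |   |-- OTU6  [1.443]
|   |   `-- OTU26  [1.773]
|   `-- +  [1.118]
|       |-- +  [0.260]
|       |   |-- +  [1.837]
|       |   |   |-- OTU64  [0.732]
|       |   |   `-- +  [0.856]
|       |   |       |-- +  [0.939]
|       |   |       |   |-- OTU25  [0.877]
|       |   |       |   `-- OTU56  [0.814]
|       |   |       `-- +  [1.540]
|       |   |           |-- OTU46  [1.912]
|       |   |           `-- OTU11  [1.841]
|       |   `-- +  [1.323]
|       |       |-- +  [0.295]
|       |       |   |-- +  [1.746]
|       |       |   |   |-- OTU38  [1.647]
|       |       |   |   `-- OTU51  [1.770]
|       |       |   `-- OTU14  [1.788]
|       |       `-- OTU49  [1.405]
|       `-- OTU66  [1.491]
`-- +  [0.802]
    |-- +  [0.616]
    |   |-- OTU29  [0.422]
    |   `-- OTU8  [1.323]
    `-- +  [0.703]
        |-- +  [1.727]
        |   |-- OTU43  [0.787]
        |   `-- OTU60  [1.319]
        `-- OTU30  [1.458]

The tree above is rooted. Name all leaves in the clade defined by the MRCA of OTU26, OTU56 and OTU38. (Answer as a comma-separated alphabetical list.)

OTU11, OTU14, OTU25, OTU26, OTU38, OTU46, OTU49, OTU51, OTU56, OTU6, OTU64, OTU66

Tracing OTU26: it sits inside (OTU6,OTU26).
Tracing OTU56: it sits inside (OTU25,OTU56).
Tracing OTU38: it sits inside (OTU38,OTU51).
The smallest clade enclosing all 3 is ((OTU6,OTU26),(((OTU64,((OTU25,OTU56),(OTU46,OTU11))),(((OTU38,OTU51),OTU14),OTU49)),OTU66)); the answer is its 12 terminal taxa in alphabetical order.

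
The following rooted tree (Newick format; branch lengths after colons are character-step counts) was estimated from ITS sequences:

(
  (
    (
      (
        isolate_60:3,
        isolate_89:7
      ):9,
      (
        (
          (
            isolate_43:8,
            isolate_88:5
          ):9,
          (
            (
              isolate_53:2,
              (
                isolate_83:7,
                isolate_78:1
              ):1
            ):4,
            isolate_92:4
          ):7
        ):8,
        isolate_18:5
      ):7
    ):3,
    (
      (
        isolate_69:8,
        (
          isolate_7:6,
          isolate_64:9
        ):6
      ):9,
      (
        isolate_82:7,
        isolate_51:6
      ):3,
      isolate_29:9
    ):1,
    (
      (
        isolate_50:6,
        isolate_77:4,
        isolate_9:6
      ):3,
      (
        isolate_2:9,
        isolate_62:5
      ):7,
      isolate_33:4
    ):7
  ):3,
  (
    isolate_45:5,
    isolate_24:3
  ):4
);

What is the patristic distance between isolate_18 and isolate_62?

The path runs isolate_18 → … → MRCA → … → isolate_62; the MRCA is the node subtending (((isolate_60,isolate_89),(((isolate_43,isolate_88),((isolate_53,(isolate_83,isolate_78)),isolate_92)),isolate_18)),((isolate_69,(isolate_7,isolate_64)),(isolate_82,isolate_51),isolate_29),((isolate_50,isolate_77,isolate_9),(isolate_2,isolate_62),isolate_33)).
Branch lengths along that path: 5 + 7 + 3 + 7 + 7 + 5 = 34.

34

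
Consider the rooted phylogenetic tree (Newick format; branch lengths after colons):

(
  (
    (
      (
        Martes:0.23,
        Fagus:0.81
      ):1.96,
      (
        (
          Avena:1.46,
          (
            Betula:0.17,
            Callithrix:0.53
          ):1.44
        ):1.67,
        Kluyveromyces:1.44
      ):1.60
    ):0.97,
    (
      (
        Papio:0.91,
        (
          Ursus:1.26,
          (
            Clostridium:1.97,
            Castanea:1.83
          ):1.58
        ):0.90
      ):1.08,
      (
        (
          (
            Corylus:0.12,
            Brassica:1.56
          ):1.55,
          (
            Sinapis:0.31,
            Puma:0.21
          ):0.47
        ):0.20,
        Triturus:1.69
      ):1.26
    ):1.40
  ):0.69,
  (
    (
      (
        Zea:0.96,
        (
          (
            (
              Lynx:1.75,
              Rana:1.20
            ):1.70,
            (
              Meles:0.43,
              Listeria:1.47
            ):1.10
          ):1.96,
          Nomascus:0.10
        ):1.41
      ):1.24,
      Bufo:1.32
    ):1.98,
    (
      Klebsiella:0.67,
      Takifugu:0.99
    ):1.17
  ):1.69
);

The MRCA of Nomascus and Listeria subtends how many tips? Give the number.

The MRCA of Nomascus and Listeria is the node subtending (((Lynx,Rana),(Meles,Listeria)),Nomascus).
That clade contains 5 terminal taxa: Listeria, Lynx, Meles, Nomascus, Rana.

5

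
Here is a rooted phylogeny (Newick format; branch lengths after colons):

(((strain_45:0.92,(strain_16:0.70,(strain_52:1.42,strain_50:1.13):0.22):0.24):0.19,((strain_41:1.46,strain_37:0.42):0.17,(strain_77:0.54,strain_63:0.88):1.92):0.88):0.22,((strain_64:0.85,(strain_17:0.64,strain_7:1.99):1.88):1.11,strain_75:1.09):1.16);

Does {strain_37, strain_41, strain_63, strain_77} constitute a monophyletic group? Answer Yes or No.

The most recent common ancestor of these taxa subtends ((strain_41,strain_37),(strain_77,strain_63)).
That clade has exactly 4 tips — every listed taxon and nothing else — so the group is monophyletic.

Yes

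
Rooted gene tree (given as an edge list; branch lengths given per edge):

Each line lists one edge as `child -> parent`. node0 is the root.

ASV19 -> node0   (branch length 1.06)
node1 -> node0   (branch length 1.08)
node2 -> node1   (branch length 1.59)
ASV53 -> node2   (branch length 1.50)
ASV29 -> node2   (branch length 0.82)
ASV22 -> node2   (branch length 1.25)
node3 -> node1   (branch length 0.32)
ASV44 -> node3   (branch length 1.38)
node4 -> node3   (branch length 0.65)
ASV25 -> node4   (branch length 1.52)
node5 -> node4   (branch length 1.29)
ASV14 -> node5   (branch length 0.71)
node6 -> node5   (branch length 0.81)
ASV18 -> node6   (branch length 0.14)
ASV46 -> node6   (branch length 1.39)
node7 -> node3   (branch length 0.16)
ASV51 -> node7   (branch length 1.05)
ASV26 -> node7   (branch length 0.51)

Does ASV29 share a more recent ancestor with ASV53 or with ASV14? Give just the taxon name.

ASV53

The MRCA of ASV29 and ASV53 subtends (ASV53,ASV29,ASV22) (3 taxa).
The MRCA of ASV29 and ASV14 subtends ((ASV53,ASV29,ASV22),(ASV44,(ASV25,(ASV14,(ASV18,ASV46))),(ASV51,ASV26))) (10 taxa).
The first is nested inside the second, so ASV29 shares a more recent common ancestor with ASV53.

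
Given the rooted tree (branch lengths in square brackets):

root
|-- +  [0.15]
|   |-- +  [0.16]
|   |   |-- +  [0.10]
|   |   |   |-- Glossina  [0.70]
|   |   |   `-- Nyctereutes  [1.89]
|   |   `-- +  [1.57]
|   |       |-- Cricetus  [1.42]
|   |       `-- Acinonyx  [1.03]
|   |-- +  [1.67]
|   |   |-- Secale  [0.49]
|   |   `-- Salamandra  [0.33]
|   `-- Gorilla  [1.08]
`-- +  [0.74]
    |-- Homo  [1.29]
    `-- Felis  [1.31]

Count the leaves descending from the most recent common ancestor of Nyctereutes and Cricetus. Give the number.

4

The MRCA of Nyctereutes and Cricetus is the node subtending ((Glossina,Nyctereutes),(Cricetus,Acinonyx)).
That clade contains 4 terminal taxa: Acinonyx, Cricetus, Glossina, Nyctereutes.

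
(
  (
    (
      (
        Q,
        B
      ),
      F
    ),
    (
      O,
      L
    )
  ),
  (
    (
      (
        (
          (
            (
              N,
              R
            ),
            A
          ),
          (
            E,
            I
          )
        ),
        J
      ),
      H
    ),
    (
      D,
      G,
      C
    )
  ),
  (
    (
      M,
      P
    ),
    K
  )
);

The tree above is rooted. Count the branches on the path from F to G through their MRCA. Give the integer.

6

The MRCA of F and G is the root of the tree.
From F up to that node: 3 branches. From G up to the same node: 3 branches. Total: 3 + 3 = 6.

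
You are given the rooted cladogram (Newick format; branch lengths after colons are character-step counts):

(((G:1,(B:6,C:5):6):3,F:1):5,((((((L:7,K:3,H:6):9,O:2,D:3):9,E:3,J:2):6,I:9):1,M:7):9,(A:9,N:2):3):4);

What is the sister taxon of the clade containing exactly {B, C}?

G

The clade containing exactly {B, C} attaches to the tree at the node subtending (G,(B,C)).
The other lineage descending from that same node — the sister group — is the single tip G.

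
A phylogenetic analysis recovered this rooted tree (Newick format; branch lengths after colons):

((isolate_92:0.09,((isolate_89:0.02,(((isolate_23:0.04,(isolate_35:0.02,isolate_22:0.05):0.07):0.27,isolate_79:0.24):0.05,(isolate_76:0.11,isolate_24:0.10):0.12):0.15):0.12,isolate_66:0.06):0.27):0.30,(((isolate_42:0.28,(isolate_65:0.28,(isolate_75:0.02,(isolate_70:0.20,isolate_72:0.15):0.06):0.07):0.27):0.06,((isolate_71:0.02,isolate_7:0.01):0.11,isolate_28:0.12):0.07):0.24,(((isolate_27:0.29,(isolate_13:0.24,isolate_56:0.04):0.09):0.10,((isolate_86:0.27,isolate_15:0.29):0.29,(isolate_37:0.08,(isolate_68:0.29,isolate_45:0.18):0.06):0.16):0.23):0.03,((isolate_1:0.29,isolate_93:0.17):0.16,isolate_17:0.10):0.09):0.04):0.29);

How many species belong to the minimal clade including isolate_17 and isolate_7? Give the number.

19

The MRCA of isolate_17 and isolate_7 is the node subtending (((isolate_42,(isolate_65,(isolate_75,(isolate_70,isolate_72)))),((isolate_71,isolate_7),isolate_28)),(((isolate_27,(isolate_13,isolate_56)),((isolate_86,isolate_15),(isolate_37,(isolate_68,isolate_45)))),((isolate_1,isolate_93),isolate_17))).
That clade contains 19 terminal taxa: isolate_1, isolate_13, isolate_15, isolate_17, isolate_27, isolate_28, isolate_37, isolate_42, isolate_45, isolate_56, isolate_65, isolate_68, isolate_7, isolate_70, isolate_71, isolate_72, isolate_75, isolate_86, isolate_93.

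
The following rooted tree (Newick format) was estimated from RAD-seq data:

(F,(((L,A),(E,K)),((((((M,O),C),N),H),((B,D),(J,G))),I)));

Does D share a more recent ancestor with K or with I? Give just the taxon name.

I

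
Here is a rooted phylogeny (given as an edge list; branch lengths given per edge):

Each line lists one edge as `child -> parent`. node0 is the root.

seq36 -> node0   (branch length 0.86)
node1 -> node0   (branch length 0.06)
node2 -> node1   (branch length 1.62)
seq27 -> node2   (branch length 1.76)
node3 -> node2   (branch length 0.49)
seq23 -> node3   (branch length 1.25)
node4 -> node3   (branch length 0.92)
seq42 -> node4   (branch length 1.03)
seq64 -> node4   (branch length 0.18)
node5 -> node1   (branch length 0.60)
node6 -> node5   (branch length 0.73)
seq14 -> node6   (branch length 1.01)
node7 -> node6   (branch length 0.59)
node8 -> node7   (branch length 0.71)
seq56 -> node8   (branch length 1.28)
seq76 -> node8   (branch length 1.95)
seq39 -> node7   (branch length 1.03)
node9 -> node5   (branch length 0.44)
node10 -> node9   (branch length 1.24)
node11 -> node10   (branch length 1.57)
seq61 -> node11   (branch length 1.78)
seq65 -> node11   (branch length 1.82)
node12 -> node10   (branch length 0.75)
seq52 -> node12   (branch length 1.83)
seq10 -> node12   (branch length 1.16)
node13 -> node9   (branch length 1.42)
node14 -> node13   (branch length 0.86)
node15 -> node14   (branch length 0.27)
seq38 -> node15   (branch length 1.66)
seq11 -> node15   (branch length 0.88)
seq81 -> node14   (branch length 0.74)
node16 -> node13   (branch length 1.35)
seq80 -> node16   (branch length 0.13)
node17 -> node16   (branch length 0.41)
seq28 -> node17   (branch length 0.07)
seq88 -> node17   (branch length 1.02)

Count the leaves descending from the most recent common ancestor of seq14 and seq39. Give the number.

4

The MRCA of seq14 and seq39 is the node subtending (seq14,((seq56,seq76),seq39)).
That clade contains 4 terminal taxa: seq14, seq39, seq56, seq76.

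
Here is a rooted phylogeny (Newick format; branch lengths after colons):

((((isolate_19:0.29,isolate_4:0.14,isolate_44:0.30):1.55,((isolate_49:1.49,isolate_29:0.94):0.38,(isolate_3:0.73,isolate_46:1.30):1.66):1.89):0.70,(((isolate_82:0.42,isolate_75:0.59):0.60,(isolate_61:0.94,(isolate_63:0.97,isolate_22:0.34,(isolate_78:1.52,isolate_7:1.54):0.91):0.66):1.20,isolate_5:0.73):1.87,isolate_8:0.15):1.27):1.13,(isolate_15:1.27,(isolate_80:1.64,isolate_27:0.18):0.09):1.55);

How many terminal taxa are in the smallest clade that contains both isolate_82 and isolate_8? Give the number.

The MRCA of isolate_82 and isolate_8 is the node subtending (((isolate_82,isolate_75),(isolate_61,(isolate_63,isolate_22,(isolate_78,isolate_7))),isolate_5),isolate_8).
That clade contains 9 terminal taxa: isolate_22, isolate_5, isolate_61, isolate_63, isolate_7, isolate_75, isolate_78, isolate_8, isolate_82.

9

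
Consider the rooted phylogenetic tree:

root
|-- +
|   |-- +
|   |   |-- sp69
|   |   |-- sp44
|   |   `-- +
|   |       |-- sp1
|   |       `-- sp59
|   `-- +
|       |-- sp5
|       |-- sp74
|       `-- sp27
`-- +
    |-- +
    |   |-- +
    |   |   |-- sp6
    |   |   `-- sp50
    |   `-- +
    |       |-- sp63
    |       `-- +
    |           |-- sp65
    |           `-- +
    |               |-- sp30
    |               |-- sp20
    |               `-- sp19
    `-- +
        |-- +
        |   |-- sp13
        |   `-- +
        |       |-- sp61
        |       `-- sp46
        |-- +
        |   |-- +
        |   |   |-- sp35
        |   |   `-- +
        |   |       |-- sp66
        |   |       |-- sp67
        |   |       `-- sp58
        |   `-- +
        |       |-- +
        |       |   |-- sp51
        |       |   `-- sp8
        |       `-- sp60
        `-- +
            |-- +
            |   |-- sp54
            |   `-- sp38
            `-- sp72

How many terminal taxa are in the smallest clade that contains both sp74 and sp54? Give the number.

27

The MRCA of sp74 and sp54 is the root, so the clade is the entire tree.
That clade contains 27 terminal taxa: sp1, sp13, sp19, sp20, sp27, sp30, sp35, sp38, sp44, sp46, sp5, sp50, sp51, sp54, sp58, sp59, sp6, sp60, sp61, sp63, sp65, sp66, sp67, sp69, sp72, sp74, sp8.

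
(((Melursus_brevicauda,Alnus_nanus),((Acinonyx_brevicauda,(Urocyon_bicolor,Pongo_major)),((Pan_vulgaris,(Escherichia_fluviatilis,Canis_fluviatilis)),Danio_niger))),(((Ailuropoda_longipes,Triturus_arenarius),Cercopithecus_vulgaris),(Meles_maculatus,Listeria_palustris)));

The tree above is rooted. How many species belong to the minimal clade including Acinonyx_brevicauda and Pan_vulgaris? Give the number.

7

The MRCA of Acinonyx_brevicauda and Pan_vulgaris is the node subtending ((Acinonyx_brevicauda,(Urocyon_bicolor,Pongo_major)),((Pan_vulgaris,(Escherichia_fluviatilis,Canis_fluviatilis)),Danio_niger)).
That clade contains 7 terminal taxa: Acinonyx_brevicauda, Canis_fluviatilis, Danio_niger, Escherichia_fluviatilis, Pan_vulgaris, Pongo_major, Urocyon_bicolor.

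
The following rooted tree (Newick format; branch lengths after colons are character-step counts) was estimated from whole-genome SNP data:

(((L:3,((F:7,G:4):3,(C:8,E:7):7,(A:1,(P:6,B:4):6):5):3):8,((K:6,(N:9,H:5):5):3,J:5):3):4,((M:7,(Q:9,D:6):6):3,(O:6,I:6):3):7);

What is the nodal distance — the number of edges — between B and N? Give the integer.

9

The MRCA of B and N is the node subtending ((L,((F,G),(C,E),(A,(P,B)))),((K,(N,H)),J)).
From B up to that node: 5 branches. From N up to the same node: 4 branches. Total: 5 + 4 = 9.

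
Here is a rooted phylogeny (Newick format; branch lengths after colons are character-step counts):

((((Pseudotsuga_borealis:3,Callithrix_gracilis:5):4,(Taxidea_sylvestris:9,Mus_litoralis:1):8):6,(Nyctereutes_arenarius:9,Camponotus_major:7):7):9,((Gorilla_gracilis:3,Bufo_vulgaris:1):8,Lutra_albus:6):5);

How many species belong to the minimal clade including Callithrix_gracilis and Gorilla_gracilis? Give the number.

9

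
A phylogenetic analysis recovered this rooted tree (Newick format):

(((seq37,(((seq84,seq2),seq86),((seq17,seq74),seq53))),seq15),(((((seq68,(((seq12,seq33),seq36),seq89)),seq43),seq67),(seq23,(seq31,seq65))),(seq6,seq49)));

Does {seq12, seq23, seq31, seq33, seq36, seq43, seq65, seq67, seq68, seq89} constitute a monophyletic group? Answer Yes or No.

Yes

The most recent common ancestor of these taxa subtends ((((seq68,(((seq12,seq33),seq36),seq89)),seq43),seq67),(seq23,(seq31,seq65))).
That clade has exactly 10 tips — every listed taxon and nothing else — so the group is monophyletic.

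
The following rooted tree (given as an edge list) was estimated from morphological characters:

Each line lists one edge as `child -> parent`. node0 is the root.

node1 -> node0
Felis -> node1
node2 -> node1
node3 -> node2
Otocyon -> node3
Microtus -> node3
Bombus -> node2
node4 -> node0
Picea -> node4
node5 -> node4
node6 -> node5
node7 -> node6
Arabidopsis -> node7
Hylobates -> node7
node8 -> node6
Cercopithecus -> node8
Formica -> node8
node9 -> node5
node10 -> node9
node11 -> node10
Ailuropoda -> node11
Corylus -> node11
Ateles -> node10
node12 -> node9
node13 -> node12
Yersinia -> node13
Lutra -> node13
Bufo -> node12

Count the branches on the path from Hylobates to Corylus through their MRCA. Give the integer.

The MRCA of Hylobates and Corylus is the node subtending (((Arabidopsis,Hylobates),(Cercopithecus,Formica)),(((Ailuropoda,Corylus),Ateles),((Yersinia,Lutra),Bufo))).
From Hylobates up to that node: 3 branches. From Corylus up to the same node: 4 branches. Total: 3 + 4 = 7.

7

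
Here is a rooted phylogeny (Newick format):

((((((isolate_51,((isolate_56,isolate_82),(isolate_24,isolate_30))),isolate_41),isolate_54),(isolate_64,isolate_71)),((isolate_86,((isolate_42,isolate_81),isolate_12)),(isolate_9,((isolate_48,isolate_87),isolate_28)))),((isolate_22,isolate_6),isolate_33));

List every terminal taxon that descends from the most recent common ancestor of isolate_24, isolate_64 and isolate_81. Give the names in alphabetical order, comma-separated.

isolate_12, isolate_24, isolate_28, isolate_30, isolate_41, isolate_42, isolate_48, isolate_51, isolate_54, isolate_56, isolate_64, isolate_71, isolate_81, isolate_82, isolate_86, isolate_87, isolate_9

Tracing isolate_24: it sits inside (isolate_24,isolate_30).
Tracing isolate_64: it sits inside (isolate_64,isolate_71).
Tracing isolate_81: it sits inside (isolate_42,isolate_81).
The smallest clade enclosing all 3 is (((((isolate_51,((isolate_56,isolate_82),(isolate_24,isolate_30))),isolate_41),isolate_54),(isolate_64,isolate_71)),((isolate_86,((isolate_42,isolate_81),isolate_12)),(isolate_9,((isolate_48,isolate_87),isolate_28)))); the answer is its 17 terminal taxa in alphabetical order.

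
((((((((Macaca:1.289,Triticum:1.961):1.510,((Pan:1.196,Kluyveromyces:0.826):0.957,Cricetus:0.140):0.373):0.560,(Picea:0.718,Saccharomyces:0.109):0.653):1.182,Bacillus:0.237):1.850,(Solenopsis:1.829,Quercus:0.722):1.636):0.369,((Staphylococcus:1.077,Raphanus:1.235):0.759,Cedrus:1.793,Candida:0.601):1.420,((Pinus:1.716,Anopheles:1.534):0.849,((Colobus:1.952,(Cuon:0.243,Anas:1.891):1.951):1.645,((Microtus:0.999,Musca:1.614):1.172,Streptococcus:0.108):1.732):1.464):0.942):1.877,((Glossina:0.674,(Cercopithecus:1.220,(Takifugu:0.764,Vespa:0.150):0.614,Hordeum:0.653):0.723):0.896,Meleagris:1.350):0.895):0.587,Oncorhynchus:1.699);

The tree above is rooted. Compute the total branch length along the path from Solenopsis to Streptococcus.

8.080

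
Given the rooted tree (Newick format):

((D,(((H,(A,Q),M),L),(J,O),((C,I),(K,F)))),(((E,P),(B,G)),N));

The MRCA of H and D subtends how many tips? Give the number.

12

The MRCA of H and D is the node subtending (D,(((H,(A,Q),M),L),(J,O),((C,I),(K,F)))).
That clade contains 12 terminal taxa: A, C, D, F, H, I, J, K, L, M, O, Q.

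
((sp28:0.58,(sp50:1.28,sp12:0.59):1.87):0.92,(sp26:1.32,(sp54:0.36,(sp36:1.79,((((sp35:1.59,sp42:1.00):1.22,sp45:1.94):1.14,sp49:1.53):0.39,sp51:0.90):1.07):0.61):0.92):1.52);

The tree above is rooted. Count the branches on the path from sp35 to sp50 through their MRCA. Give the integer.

11

The MRCA of sp35 and sp50 is the root of the tree.
From sp35 up to that node: 8 branches. From sp50 up to the same node: 3 branches. Total: 8 + 3 = 11.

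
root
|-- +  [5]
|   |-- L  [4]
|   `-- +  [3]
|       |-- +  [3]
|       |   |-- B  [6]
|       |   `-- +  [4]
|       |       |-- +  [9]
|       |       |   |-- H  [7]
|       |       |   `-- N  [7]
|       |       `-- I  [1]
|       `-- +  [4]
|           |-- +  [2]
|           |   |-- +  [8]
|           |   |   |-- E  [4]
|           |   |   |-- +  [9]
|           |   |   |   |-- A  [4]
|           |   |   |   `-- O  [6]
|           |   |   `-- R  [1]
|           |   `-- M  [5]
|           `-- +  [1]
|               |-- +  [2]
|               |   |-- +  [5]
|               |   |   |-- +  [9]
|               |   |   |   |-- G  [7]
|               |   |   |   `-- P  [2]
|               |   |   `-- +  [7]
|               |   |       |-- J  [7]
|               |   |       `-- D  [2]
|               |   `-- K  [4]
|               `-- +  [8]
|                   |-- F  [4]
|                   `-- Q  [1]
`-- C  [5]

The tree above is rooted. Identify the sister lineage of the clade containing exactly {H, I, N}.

B

The clade containing exactly {H, I, N} attaches to the tree at the node subtending (B,((H,N),I)).
The other lineage descending from that same node — the sister group — is the single tip B.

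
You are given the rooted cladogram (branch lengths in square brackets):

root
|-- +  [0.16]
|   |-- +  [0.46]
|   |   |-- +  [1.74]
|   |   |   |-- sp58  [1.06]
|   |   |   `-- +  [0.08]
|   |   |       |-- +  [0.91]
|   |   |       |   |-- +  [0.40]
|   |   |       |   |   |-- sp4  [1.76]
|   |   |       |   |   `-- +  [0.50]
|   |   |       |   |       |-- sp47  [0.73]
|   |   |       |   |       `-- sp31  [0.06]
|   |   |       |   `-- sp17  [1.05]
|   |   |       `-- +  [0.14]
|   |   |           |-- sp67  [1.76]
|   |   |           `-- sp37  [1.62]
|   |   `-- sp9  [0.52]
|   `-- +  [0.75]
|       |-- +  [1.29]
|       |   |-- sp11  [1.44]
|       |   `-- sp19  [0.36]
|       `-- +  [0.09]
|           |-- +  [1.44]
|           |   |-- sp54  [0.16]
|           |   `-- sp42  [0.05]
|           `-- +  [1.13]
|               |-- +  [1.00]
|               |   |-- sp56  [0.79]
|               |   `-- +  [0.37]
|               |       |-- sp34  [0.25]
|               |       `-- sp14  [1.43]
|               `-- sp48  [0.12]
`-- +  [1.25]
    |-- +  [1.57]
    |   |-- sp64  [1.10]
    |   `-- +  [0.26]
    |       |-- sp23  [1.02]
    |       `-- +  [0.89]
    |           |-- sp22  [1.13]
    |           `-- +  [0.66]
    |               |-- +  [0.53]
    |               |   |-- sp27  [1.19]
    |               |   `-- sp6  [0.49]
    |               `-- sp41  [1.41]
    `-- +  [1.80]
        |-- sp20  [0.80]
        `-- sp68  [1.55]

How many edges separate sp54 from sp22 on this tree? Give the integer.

10

The MRCA of sp54 and sp22 is the root of the tree.
From sp54 up to that node: 5 branches. From sp22 up to the same node: 5 branches. Total: 5 + 5 = 10.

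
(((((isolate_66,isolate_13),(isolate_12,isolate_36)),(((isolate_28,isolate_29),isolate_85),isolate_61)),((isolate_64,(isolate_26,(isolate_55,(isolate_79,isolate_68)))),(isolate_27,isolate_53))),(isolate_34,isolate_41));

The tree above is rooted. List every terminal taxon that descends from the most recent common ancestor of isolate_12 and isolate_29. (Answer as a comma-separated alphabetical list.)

Tracing isolate_12: it sits inside (isolate_12,isolate_36).
Tracing isolate_29: it sits inside (isolate_28,isolate_29).
The smallest clade enclosing both is (((isolate_66,isolate_13),(isolate_12,isolate_36)),(((isolate_28,isolate_29),isolate_85),isolate_61)); the answer is its 8 terminal taxa in alphabetical order.

isolate_12, isolate_13, isolate_28, isolate_29, isolate_36, isolate_61, isolate_66, isolate_85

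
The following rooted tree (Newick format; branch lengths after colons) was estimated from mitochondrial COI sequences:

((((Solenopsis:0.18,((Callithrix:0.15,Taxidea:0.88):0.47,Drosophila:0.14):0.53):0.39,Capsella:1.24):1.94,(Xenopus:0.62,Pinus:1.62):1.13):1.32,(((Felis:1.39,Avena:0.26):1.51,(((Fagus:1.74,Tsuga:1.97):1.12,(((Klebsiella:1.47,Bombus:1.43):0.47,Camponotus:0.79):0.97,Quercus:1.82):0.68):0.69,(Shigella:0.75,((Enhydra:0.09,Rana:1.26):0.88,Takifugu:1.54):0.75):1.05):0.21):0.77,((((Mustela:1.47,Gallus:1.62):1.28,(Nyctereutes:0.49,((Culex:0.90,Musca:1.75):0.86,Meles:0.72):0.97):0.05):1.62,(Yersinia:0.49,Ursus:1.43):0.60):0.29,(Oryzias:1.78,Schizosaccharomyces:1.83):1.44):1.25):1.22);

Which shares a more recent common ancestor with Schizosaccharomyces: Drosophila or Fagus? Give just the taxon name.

The MRCA of Schizosaccharomyces and Fagus subtends (((Felis,Avena),(((Fagus,Tsuga),(((Klebsiella,Bombus),Camponotus),Quercus)),(Shigella,((Enhydra,Rana),Takifugu)))),((((Mustela,Gallus),(Nyctereutes,((Culex,Musca),Meles))),(Yersinia,Ursus)),(Oryzias,Schizosaccharomyces))) (22 taxa).
The MRCA of Schizosaccharomyces and Drosophila is the root, subtending the entire tree (29 taxa).
The first is nested inside the second, so Schizosaccharomyces shares a more recent common ancestor with Fagus.

Fagus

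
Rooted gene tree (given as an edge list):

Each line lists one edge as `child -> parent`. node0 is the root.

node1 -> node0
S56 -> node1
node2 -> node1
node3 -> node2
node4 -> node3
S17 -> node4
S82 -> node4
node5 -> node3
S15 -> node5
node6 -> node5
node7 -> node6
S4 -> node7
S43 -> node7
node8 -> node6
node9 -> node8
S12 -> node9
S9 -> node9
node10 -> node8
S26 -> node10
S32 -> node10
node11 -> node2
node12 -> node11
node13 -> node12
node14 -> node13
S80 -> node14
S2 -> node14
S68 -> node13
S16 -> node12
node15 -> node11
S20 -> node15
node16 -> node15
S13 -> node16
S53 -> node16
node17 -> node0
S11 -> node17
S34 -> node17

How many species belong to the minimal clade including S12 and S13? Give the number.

16

The MRCA of S12 and S13 is the node subtending (((S17,S82),(S15,((S4,S43),((S12,S9),(S26,S32))))),((((S80,S2),S68),S16),(S20,(S13,S53)))).
That clade contains 16 terminal taxa: S12, S13, S15, S16, S17, S2, S20, S26, S32, S4, S43, S53, S68, S80, S82, S9.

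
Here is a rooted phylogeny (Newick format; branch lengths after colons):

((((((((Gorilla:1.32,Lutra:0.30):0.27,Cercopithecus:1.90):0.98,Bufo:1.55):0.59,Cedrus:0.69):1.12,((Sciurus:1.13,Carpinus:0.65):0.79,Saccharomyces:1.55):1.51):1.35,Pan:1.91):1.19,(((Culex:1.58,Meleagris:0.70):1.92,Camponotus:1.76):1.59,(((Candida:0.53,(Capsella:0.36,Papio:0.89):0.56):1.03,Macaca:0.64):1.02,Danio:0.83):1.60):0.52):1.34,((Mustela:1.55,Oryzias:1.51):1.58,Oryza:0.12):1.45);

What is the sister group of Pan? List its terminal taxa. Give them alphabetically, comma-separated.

Bufo, Carpinus, Cedrus, Cercopithecus, Gorilla, Lutra, Saccharomyces, Sciurus

Pan attaches to the tree at the node subtending ((((((Gorilla,Lutra),Cercopithecus),Bufo),Cedrus),((Sciurus,Carpinus),Saccharomyces)),Pan).
The other lineage descending from that same node — the sister group — is (((((Gorilla,Lutra),Cercopithecus),Bufo),Cedrus),((Sciurus,Carpinus),Saccharomyces)); its 8 tips in alphabetical order are the answer.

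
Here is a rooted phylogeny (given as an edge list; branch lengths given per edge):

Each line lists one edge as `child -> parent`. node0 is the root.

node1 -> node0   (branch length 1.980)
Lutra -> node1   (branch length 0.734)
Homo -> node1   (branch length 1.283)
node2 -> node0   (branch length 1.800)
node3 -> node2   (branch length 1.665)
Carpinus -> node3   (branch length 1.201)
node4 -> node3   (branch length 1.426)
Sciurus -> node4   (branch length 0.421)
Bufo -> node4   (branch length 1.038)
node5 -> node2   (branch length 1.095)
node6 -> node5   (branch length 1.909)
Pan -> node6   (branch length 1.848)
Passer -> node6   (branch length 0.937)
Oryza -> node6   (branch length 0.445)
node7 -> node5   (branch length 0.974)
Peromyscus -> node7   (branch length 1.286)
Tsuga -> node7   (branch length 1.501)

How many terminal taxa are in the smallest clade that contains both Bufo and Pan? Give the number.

The MRCA of Bufo and Pan is the node subtending ((Carpinus,(Sciurus,Bufo)),((Pan,Passer,Oryza),(Peromyscus,Tsuga))).
That clade contains 8 terminal taxa: Bufo, Carpinus, Oryza, Pan, Passer, Peromyscus, Sciurus, Tsuga.

8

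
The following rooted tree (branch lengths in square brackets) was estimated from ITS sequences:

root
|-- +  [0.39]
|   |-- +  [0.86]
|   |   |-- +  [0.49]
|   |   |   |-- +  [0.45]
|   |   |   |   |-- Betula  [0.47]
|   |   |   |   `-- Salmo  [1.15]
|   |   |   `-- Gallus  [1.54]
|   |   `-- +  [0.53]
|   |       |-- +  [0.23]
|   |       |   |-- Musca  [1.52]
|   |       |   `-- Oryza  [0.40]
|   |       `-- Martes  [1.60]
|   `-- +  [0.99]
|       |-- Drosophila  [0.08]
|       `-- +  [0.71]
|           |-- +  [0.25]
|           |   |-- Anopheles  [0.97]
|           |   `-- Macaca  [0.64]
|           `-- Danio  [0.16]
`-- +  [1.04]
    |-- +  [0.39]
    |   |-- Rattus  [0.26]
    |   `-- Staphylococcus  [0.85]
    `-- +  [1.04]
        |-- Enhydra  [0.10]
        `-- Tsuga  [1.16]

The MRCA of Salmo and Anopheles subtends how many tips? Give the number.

10

The MRCA of Salmo and Anopheles is the node subtending ((((Betula,Salmo),Gallus),((Musca,Oryza),Martes)),(Drosophila,((Anopheles,Macaca),Danio))).
That clade contains 10 terminal taxa: Anopheles, Betula, Danio, Drosophila, Gallus, Macaca, Martes, Musca, Oryza, Salmo.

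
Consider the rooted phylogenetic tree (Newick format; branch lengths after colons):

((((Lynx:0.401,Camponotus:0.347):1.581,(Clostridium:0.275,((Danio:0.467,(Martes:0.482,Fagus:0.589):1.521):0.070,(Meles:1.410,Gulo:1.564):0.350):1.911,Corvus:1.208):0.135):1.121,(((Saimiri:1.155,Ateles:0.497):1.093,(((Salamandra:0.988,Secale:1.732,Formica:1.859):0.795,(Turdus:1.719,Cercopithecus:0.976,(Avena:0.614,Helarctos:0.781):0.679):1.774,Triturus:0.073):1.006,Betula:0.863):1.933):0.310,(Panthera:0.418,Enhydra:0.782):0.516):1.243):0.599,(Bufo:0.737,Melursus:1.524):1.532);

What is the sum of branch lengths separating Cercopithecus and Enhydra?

7.297

The path runs Cercopithecus → … → MRCA → … → Enhydra; the MRCA is the node subtending (((Saimiri,Ateles),(((Salamandra,Secale,Formica),(Turdus,Cercopithecus,(Avena,Helarctos)),Triturus),Betula)),(Panthera,Enhydra)).
Branch lengths along that path: 0.976 + 1.774 + 1.006 + 1.933 + 0.310 + 0.516 + 0.782 = 7.297.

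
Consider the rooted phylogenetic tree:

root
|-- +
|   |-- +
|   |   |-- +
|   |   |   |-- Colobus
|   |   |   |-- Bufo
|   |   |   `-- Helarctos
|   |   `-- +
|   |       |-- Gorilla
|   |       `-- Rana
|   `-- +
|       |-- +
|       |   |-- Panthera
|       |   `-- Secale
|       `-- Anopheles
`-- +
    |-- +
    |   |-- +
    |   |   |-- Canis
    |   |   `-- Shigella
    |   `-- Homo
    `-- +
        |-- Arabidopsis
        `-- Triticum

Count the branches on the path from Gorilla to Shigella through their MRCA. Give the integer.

The MRCA of Gorilla and Shigella is the root of the tree.
From Gorilla up to that node: 4 branches. From Shigella up to the same node: 4 branches. Total: 4 + 4 = 8.

8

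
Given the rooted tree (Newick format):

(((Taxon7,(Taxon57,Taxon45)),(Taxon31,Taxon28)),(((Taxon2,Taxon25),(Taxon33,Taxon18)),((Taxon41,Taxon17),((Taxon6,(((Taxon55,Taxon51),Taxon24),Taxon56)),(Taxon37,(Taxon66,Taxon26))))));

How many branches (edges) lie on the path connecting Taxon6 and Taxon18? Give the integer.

The MRCA of Taxon6 and Taxon18 is the node subtending (((Taxon2,Taxon25),(Taxon33,Taxon18)),((Taxon41,Taxon17),((Taxon6,(((Taxon55,Taxon51),Taxon24),Taxon56)),(Taxon37,(Taxon66,Taxon26))))).
From Taxon6 up to that node: 4 branches. From Taxon18 up to the same node: 3 branches. Total: 4 + 3 = 7.

7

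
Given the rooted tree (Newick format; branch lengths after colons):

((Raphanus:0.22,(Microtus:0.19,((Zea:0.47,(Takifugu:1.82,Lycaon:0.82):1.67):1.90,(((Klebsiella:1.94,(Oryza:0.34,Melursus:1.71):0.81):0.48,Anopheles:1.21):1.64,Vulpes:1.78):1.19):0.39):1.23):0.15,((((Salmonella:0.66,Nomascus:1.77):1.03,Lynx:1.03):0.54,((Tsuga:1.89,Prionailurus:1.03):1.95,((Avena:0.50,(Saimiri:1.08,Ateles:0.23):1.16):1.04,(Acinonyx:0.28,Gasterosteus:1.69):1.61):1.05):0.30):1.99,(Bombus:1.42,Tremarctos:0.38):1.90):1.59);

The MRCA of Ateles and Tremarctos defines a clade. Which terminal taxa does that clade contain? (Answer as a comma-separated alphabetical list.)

Acinonyx, Ateles, Avena, Bombus, Gasterosteus, Lynx, Nomascus, Prionailurus, Saimiri, Salmonella, Tremarctos, Tsuga

Tracing Ateles: it sits inside (Saimiri,Ateles).
Tracing Tremarctos: it sits inside (Bombus,Tremarctos).
The smallest clade enclosing both is ((((Salmonella,Nomascus),Lynx),((Tsuga,Prionailurus),((Avena,(Saimiri,Ateles)),(Acinonyx,Gasterosteus)))),(Bombus,Tremarctos)); the answer is its 12 terminal taxa in alphabetical order.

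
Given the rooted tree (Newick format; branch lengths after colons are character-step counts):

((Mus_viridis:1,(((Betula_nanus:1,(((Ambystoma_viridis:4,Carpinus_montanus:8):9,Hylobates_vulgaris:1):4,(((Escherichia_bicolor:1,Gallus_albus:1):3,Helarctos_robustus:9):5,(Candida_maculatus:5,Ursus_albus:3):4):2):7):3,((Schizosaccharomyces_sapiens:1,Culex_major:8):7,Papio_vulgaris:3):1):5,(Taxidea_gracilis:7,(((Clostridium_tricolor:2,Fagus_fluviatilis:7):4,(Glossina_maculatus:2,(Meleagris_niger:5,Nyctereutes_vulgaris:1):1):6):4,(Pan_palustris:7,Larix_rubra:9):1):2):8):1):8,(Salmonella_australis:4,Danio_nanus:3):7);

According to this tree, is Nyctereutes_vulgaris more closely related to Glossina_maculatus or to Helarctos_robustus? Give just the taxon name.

The MRCA of Nyctereutes_vulgaris and Glossina_maculatus subtends (Glossina_maculatus,(Meleagris_niger,Nyctereutes_vulgaris)) (3 taxa).
The MRCA of Nyctereutes_vulgaris and Helarctos_robustus subtends (((Betula_nanus,(((Ambystoma_viridis,Carpinus_montanus),Hylobates_vulgaris),(((Escherichia_bicolor,Gallus_albus),Helarctos_robustus),(Candida_maculatus,Ursus_albus)))),((Schizosaccharomyces_sapiens,Culex_major),Papio_vulgaris)),(Taxidea_gracilis,(((Clostridium_tricolor,Fagus_fluviatilis),(Glossina_maculatus,(Meleagris_niger,Nyctereutes_vulgaris))),(Pan_palustris,Larix_rubra)))) (20 taxa).
The first is nested inside the second, so Nyctereutes_vulgaris shares a more recent common ancestor with Glossina_maculatus.

Glossina_maculatus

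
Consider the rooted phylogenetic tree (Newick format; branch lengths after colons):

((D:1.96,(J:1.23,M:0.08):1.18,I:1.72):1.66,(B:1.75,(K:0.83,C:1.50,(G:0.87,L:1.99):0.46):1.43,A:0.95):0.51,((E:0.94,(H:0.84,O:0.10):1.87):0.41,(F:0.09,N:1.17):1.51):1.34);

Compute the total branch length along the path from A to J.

5.53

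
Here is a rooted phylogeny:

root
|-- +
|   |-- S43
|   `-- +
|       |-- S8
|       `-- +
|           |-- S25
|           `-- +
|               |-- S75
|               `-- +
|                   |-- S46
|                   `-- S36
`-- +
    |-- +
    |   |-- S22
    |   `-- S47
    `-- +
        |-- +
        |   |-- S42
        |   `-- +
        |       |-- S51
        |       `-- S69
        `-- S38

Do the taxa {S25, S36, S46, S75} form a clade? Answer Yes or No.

The most recent common ancestor of these taxa subtends (S25,(S75,(S46,S36))).
That clade has exactly 4 tips — every listed taxon and nothing else — so the group is monophyletic.

Yes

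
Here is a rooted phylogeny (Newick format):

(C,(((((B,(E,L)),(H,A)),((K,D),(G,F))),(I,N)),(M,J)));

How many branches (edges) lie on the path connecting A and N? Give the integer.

6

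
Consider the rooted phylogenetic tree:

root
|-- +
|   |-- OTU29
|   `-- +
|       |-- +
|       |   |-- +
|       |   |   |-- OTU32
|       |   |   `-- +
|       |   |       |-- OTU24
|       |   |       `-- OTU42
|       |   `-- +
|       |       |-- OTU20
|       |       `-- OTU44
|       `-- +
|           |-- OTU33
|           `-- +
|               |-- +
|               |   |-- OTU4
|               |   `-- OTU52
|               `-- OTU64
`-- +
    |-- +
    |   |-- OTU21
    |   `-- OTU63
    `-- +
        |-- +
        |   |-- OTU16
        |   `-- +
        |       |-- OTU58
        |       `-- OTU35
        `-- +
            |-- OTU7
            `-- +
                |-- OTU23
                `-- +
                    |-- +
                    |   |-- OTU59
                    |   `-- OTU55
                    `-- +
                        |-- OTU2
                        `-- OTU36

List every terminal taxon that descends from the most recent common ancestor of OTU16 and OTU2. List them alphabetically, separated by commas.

Tracing OTU16: it sits inside (OTU16,(OTU58,OTU35)).
Tracing OTU2: it sits inside (OTU2,OTU36).
The smallest clade enclosing both is ((OTU16,(OTU58,OTU35)),(OTU7,(OTU23,((OTU59,OTU55),(OTU2,OTU36))))); the answer is its 9 terminal taxa in alphabetical order.

OTU16, OTU2, OTU23, OTU35, OTU36, OTU55, OTU58, OTU59, OTU7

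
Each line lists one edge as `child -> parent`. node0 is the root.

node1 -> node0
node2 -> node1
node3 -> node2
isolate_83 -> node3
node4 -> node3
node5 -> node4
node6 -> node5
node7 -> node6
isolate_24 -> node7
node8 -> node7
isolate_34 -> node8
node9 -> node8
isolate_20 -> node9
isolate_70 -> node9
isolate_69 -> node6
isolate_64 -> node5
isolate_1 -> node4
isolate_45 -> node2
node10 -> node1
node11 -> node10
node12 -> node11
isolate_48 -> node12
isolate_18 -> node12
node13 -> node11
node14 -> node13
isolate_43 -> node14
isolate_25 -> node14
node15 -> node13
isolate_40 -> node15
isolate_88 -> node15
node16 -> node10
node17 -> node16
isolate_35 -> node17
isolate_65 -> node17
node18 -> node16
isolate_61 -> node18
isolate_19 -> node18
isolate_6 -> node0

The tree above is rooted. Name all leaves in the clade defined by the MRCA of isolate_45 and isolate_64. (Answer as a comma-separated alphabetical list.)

isolate_1, isolate_20, isolate_24, isolate_34, isolate_45, isolate_64, isolate_69, isolate_70, isolate_83

Tracing isolate_45: it sits inside ((isolate_83,((((isolate_24,(isolate_34,(isolate_20,isolate_70))),isolate_69),isolate_64),isolate_1)),isolate_45).
Tracing isolate_64: it sits inside (((isolate_24,(isolate_34,(isolate_20,isolate_70))),isolate_69),isolate_64).
The smallest clade enclosing both is ((isolate_83,((((isolate_24,(isolate_34,(isolate_20,isolate_70))),isolate_69),isolate_64),isolate_1)),isolate_45); the answer is its 9 terminal taxa in alphabetical order.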